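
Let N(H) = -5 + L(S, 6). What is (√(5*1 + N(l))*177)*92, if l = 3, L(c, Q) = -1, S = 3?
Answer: 16284*I ≈ 16284.0*I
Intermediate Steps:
N(H) = -6 (N(H) = -5 - 1 = -6)
(√(5*1 + N(l))*177)*92 = (√(5*1 - 6)*177)*92 = (√(5 - 6)*177)*92 = (√(-1)*177)*92 = (I*177)*92 = (177*I)*92 = 16284*I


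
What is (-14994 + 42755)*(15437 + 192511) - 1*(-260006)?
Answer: 5773104434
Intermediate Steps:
(-14994 + 42755)*(15437 + 192511) - 1*(-260006) = 27761*207948 + 260006 = 5772844428 + 260006 = 5773104434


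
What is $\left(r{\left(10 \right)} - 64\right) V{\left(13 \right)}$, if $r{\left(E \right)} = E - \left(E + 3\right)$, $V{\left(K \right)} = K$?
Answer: $-871$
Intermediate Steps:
$r{\left(E \right)} = -3$ ($r{\left(E \right)} = E - \left(3 + E\right) = -3$)
$\left(r{\left(10 \right)} - 64\right) V{\left(13 \right)} = \left(-3 - 64\right) 13 = \left(-67\right) 13 = -871$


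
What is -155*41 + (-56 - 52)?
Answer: -6463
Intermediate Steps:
-155*41 + (-56 - 52) = -6355 - 108 = -6463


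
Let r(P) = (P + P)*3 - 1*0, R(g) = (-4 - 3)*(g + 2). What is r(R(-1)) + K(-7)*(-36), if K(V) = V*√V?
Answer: -42 + 252*I*√7 ≈ -42.0 + 666.73*I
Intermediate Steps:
K(V) = V^(3/2)
R(g) = -14 - 7*g (R(g) = -7*(2 + g) = -14 - 7*g)
r(P) = 6*P (r(P) = (2*P)*3 + 0 = 6*P + 0 = 6*P)
r(R(-1)) + K(-7)*(-36) = 6*(-14 - 7*(-1)) + (-7)^(3/2)*(-36) = 6*(-14 + 7) - 7*I*√7*(-36) = 6*(-7) + 252*I*√7 = -42 + 252*I*√7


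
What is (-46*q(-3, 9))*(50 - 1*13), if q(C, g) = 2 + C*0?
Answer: -3404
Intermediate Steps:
q(C, g) = 2 (q(C, g) = 2 + 0 = 2)
(-46*q(-3, 9))*(50 - 1*13) = (-46*2)*(50 - 1*13) = -92*(50 - 13) = -92*37 = -3404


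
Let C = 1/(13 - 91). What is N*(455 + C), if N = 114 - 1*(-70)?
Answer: 3264988/39 ≈ 83718.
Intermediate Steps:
N = 184 (N = 114 + 70 = 184)
C = -1/78 (C = 1/(-78) = -1/78 ≈ -0.012821)
N*(455 + C) = 184*(455 - 1/78) = 184*(35489/78) = 3264988/39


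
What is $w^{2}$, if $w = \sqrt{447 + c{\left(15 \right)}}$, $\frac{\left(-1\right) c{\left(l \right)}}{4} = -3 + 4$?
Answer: $443$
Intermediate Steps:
$c{\left(l \right)} = -4$ ($c{\left(l \right)} = - 4 \left(-3 + 4\right) = \left(-4\right) 1 = -4$)
$w = \sqrt{443}$ ($w = \sqrt{447 - 4} = \sqrt{443} \approx 21.048$)
$w^{2} = \left(\sqrt{443}\right)^{2} = 443$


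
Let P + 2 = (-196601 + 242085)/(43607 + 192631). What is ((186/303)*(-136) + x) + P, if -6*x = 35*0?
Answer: -1017542504/11930019 ≈ -85.293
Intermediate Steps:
P = -213496/118119 (P = -2 + (-196601 + 242085)/(43607 + 192631) = -2 + 45484/236238 = -2 + 45484*(1/236238) = -2 + 22742/118119 = -213496/118119 ≈ -1.8075)
x = 0 (x = -35*0/6 = -⅙*0 = 0)
((186/303)*(-136) + x) + P = ((186/303)*(-136) + 0) - 213496/118119 = ((186*(1/303))*(-136) + 0) - 213496/118119 = ((62/101)*(-136) + 0) - 213496/118119 = (-8432/101 + 0) - 213496/118119 = -8432/101 - 213496/118119 = -1017542504/11930019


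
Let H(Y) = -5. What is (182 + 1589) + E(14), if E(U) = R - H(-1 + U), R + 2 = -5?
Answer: 1769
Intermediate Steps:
R = -7 (R = -2 - 5 = -7)
E(U) = -2 (E(U) = -7 - 1*(-5) = -7 + 5 = -2)
(182 + 1589) + E(14) = (182 + 1589) - 2 = 1771 - 2 = 1769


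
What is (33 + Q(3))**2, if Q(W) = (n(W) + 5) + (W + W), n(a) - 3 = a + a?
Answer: 2809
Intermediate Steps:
n(a) = 3 + 2*a (n(a) = 3 + (a + a) = 3 + 2*a)
Q(W) = 8 + 4*W (Q(W) = ((3 + 2*W) + 5) + (W + W) = (8 + 2*W) + 2*W = 8 + 4*W)
(33 + Q(3))**2 = (33 + (8 + 4*3))**2 = (33 + (8 + 12))**2 = (33 + 20)**2 = 53**2 = 2809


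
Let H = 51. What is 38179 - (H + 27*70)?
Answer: 36238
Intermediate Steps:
38179 - (H + 27*70) = 38179 - (51 + 27*70) = 38179 - (51 + 1890) = 38179 - 1*1941 = 38179 - 1941 = 36238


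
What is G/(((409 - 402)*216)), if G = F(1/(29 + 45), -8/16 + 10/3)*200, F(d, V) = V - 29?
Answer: -3925/1134 ≈ -3.4612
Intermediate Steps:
F(d, V) = -29 + V
G = -15700/3 (G = (-29 + (-8/16 + 10/3))*200 = (-29 + (-8*1/16 + 10*(⅓)))*200 = (-29 + (-½ + 10/3))*200 = (-29 + 17/6)*200 = -157/6*200 = -15700/3 ≈ -5233.3)
G/(((409 - 402)*216)) = -15700*1/(216*(409 - 402))/3 = -15700/(3*(7*216)) = -15700/3/1512 = -15700/3*1/1512 = -3925/1134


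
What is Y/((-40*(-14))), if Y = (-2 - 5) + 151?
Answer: 9/35 ≈ 0.25714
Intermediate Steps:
Y = 144 (Y = -7 + 151 = 144)
Y/((-40*(-14))) = 144/((-40*(-14))) = 144/560 = 144*(1/560) = 9/35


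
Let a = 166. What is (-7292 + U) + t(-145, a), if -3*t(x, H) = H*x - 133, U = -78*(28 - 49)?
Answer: 7241/3 ≈ 2413.7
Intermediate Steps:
U = 1638 (U = -78*(-21) = 1638)
t(x, H) = 133/3 - H*x/3 (t(x, H) = -(H*x - 133)/3 = -(-133 + H*x)/3 = 133/3 - H*x/3)
(-7292 + U) + t(-145, a) = (-7292 + 1638) + (133/3 - ⅓*166*(-145)) = -5654 + (133/3 + 24070/3) = -5654 + 24203/3 = 7241/3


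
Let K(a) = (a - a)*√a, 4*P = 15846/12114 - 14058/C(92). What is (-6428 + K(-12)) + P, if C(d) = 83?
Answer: -4336903723/670308 ≈ -6470.0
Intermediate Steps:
P = -28163899/670308 (P = (15846/12114 - 14058/83)/4 = (15846*(1/12114) - 14058*1/83)/4 = (2641/2019 - 14058/83)/4 = (¼)*(-28163899/167577) = -28163899/670308 ≈ -42.016)
K(a) = 0 (K(a) = 0*√a = 0)
(-6428 + K(-12)) + P = (-6428 + 0) - 28163899/670308 = -6428 - 28163899/670308 = -4336903723/670308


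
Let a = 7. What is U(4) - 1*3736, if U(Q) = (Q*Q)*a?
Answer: -3624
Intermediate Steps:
U(Q) = 7*Q**2 (U(Q) = (Q*Q)*7 = Q**2*7 = 7*Q**2)
U(4) - 1*3736 = 7*4**2 - 1*3736 = 7*16 - 3736 = 112 - 3736 = -3624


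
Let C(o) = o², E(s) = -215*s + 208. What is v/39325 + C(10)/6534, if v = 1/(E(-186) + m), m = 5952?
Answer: 749937527/49000916250 ≈ 0.015305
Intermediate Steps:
E(s) = 208 - 215*s
v = 1/46150 (v = 1/((208 - 215*(-186)) + 5952) = 1/((208 + 39990) + 5952) = 1/(40198 + 5952) = 1/46150 ≈ 2.1668e-5)
v/39325 + C(10)/6534 = (1/46150)/39325 + 10²/6534 = (1/46150)*(1/39325) + 100*(1/6534) = 1/1814848750 + 50/3267 = 749937527/49000916250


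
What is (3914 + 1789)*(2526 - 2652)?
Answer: -718578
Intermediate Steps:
(3914 + 1789)*(2526 - 2652) = 5703*(-126) = -718578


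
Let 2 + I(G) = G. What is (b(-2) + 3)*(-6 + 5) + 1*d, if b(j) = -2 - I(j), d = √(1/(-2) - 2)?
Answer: -5 + I*√10/2 ≈ -5.0 + 1.5811*I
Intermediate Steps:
I(G) = -2 + G
d = I*√10/2 (d = √(-½ - 2) = √(-5/2) = I*√10/2 ≈ 1.5811*I)
b(j) = -j (b(j) = -2 - (-2 + j) = -2 + (2 - j) = -j)
(b(-2) + 3)*(-6 + 5) + 1*d = (-1*(-2) + 3)*(-6 + 5) + 1*(I*√10/2) = (2 + 3)*(-1) + I*√10/2 = 5*(-1) + I*√10/2 = -5 + I*√10/2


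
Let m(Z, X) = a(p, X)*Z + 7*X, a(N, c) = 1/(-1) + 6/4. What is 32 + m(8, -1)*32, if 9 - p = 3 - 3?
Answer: -64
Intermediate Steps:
p = 9 (p = 9 - (3 - 3) = 9 - 1*0 = 9 + 0 = 9)
a(N, c) = ½ (a(N, c) = 1*(-1) + 6*(¼) = -1 + 3/2 = ½)
m(Z, X) = Z/2 + 7*X
32 + m(8, -1)*32 = 32 + ((½)*8 + 7*(-1))*32 = 32 + (4 - 7)*32 = 32 - 3*32 = 32 - 96 = -64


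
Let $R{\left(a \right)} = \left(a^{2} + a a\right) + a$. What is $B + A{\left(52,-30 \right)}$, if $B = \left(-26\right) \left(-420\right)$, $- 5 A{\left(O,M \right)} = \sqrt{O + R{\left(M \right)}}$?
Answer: $10920 - \frac{\sqrt{1822}}{5} \approx 10911.0$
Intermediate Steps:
$R{\left(a \right)} = a + 2 a^{2}$ ($R{\left(a \right)} = \left(a^{2} + a^{2}\right) + a = 2 a^{2} + a = a + 2 a^{2}$)
$A{\left(O,M \right)} = - \frac{\sqrt{O + M \left(1 + 2 M\right)}}{5}$
$B = 10920$
$B + A{\left(52,-30 \right)} = 10920 - \frac{\sqrt{52 - 30 \left(1 + 2 \left(-30\right)\right)}}{5} = 10920 - \frac{\sqrt{52 - 30 \left(1 - 60\right)}}{5} = 10920 - \frac{\sqrt{52 - -1770}}{5} = 10920 - \frac{\sqrt{52 + 1770}}{5} = 10920 - \frac{\sqrt{1822}}{5}$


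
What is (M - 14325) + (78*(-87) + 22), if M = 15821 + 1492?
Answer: -3776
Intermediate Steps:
M = 17313
(M - 14325) + (78*(-87) + 22) = (17313 - 14325) + (78*(-87) + 22) = 2988 + (-6786 + 22) = 2988 - 6764 = -3776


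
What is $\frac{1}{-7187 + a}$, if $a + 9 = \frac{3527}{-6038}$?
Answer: $- \frac{6038}{43452975} \approx -0.00013895$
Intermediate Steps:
$a = - \frac{57869}{6038}$ ($a = -9 + \frac{3527}{-6038} = -9 + 3527 \left(- \frac{1}{6038}\right) = -9 - \frac{3527}{6038} = - \frac{57869}{6038} \approx -9.5841$)
$\frac{1}{-7187 + a} = \frac{1}{-7187 - \frac{57869}{6038}} = \frac{1}{- \frac{43452975}{6038}} = - \frac{6038}{43452975}$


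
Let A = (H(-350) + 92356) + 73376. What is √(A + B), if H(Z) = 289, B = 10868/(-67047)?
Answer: √746313507331593/67047 ≈ 407.46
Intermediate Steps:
B = -10868/67047 (B = 10868*(-1/67047) = -10868/67047 ≈ -0.16210)
A = 166021 (A = (289 + 92356) + 73376 = 92645 + 73376 = 166021)
√(A + B) = √(166021 - 10868/67047) = √(11131199119/67047) = √746313507331593/67047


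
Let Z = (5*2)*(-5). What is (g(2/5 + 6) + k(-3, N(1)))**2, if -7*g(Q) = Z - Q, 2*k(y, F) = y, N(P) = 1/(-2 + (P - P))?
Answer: 210681/4900 ≈ 42.996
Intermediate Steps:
Z = -50 (Z = 10*(-5) = -50)
N(P) = -1/2 (N(P) = 1/(-2 + 0) = 1/(-2) = -1/2)
k(y, F) = y/2
g(Q) = 50/7 + Q/7 (g(Q) = -(-50 - Q)/7 = 50/7 + Q/7)
(g(2/5 + 6) + k(-3, N(1)))**2 = ((50/7 + (2/5 + 6)/7) + (1/2)*(-3))**2 = ((50/7 + (2*(1/5) + 6)/7) - 3/2)**2 = ((50/7 + (2/5 + 6)/7) - 3/2)**2 = ((50/7 + (1/7)*(32/5)) - 3/2)**2 = ((50/7 + 32/35) - 3/2)**2 = (282/35 - 3/2)**2 = (459/70)**2 = 210681/4900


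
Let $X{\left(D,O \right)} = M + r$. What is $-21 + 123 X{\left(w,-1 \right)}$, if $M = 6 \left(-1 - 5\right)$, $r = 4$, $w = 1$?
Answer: $-3957$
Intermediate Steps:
$M = -36$ ($M = 6 \left(-6\right) = -36$)
$X{\left(D,O \right)} = -32$ ($X{\left(D,O \right)} = -36 + 4 = -32$)
$-21 + 123 X{\left(w,-1 \right)} = -21 + 123 \left(-32\right) = -21 - 3936 = -3957$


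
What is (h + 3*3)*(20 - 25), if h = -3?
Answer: -30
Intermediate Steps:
(h + 3*3)*(20 - 25) = (-3 + 3*3)*(20 - 25) = (-3 + 9)*(-5) = 6*(-5) = -30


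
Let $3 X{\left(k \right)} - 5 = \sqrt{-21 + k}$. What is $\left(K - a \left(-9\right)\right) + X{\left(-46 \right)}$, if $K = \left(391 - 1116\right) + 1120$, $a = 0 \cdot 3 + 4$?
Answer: $\frac{1298}{3} + \frac{i \sqrt{67}}{3} \approx 432.67 + 2.7285 i$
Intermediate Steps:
$a = 4$ ($a = 0 + 4 = 4$)
$K = 395$ ($K = \left(391 - 1116\right) + 1120 = -725 + 1120 = 395$)
$X{\left(k \right)} = \frac{5}{3} + \frac{\sqrt{-21 + k}}{3}$
$\left(K - a \left(-9\right)\right) + X{\left(-46 \right)} = \left(395 - 4 \left(-9\right)\right) + \left(\frac{5}{3} + \frac{\sqrt{-21 - 46}}{3}\right) = \left(395 - -36\right) + \left(\frac{5}{3} + \frac{\sqrt{-67}}{3}\right) = \left(395 + 36\right) + \left(\frac{5}{3} + \frac{i \sqrt{67}}{3}\right) = 431 + \left(\frac{5}{3} + \frac{i \sqrt{67}}{3}\right) = \frac{1298}{3} + \frac{i \sqrt{67}}{3}$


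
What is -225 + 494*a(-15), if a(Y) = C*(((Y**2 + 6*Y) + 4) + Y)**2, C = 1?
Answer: 7595519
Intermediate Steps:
a(Y) = (4 + Y**2 + 7*Y)**2 (a(Y) = 1*(((Y**2 + 6*Y) + 4) + Y)**2 = 1*((4 + Y**2 + 6*Y) + Y)**2 = 1*(4 + Y**2 + 7*Y)**2 = (4 + Y**2 + 7*Y)**2)
-225 + 494*a(-15) = -225 + 494*(4 + (-15)**2 + 7*(-15))**2 = -225 + 494*(4 + 225 - 105)**2 = -225 + 494*124**2 = -225 + 494*15376 = -225 + 7595744 = 7595519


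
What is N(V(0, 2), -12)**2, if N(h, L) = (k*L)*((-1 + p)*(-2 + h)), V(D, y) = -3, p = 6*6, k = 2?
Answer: 17640000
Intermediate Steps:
p = 36
N(h, L) = 2*L*(-70 + 35*h) (N(h, L) = (2*L)*((-1 + 36)*(-2 + h)) = (2*L)*(35*(-2 + h)) = (2*L)*(-70 + 35*h) = 2*L*(-70 + 35*h))
N(V(0, 2), -12)**2 = (70*(-12)*(-2 - 3))**2 = (70*(-12)*(-5))**2 = 4200**2 = 17640000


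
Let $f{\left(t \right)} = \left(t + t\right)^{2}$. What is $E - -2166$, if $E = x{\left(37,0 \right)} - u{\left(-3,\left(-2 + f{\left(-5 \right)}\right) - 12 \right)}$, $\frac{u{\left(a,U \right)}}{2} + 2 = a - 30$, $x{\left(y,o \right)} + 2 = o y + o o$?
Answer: $2234$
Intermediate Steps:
$f{\left(t \right)} = 4 t^{2}$ ($f{\left(t \right)} = \left(2 t\right)^{2} = 4 t^{2}$)
$x{\left(y,o \right)} = -2 + o^{2} + o y$ ($x{\left(y,o \right)} = -2 + \left(o y + o o\right) = -2 + \left(o y + o^{2}\right) = -2 + \left(o^{2} + o y\right) = -2 + o^{2} + o y$)
$u{\left(a,U \right)} = -64 + 2 a$ ($u{\left(a,U \right)} = -4 + 2 \left(a - 30\right) = -4 + 2 \left(-30 + a\right) = -4 + \left(-60 + 2 a\right) = -64 + 2 a$)
$E = 68$ ($E = \left(-2 + 0^{2} + 0 \cdot 37\right) - \left(-64 + 2 \left(-3\right)\right) = \left(-2 + 0 + 0\right) - \left(-64 - 6\right) = -2 - -70 = -2 + 70 = 68$)
$E - -2166 = 68 - -2166 = 68 + 2166 = 2234$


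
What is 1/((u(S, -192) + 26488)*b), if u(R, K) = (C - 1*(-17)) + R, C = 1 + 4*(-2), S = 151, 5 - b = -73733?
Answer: 1/1965043962 ≈ 5.0889e-10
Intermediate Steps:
b = 73738 (b = 5 - 1*(-73733) = 5 + 73733 = 73738)
C = -7 (C = 1 - 8 = -7)
u(R, K) = 10 + R (u(R, K) = (-7 - 1*(-17)) + R = (-7 + 17) + R = 10 + R)
1/((u(S, -192) + 26488)*b) = 1/(((10 + 151) + 26488)*73738) = (1/73738)/(161 + 26488) = (1/73738)/26649 = (1/26649)*(1/73738) = 1/1965043962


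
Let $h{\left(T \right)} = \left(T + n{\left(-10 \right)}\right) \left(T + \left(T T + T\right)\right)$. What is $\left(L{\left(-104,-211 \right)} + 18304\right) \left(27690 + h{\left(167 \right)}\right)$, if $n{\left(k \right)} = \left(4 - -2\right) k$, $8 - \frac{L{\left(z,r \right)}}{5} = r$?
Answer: $59119441849$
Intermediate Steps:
$L{\left(z,r \right)} = 40 - 5 r$
$n{\left(k \right)} = 6 k$ ($n{\left(k \right)} = \left(4 + 2\right) k = 6 k$)
$h{\left(T \right)} = \left(-60 + T\right) \left(T^{2} + 2 T\right)$ ($h{\left(T \right)} = \left(T + 6 \left(-10\right)\right) \left(T + \left(T T + T\right)\right) = \left(T - 60\right) \left(T + \left(T^{2} + T\right)\right) = \left(-60 + T\right) \left(T + \left(T + T^{2}\right)\right) = \left(-60 + T\right) \left(T^{2} + 2 T\right)$)
$\left(L{\left(-104,-211 \right)} + 18304\right) \left(27690 + h{\left(167 \right)}\right) = \left(\left(40 - -1055\right) + 18304\right) \left(27690 + 167 \left(-120 + 167^{2} - 9686\right)\right) = \left(\left(40 + 1055\right) + 18304\right) \left(27690 + 167 \left(-120 + 27889 - 9686\right)\right) = \left(1095 + 18304\right) \left(27690 + 167 \cdot 18083\right) = 19399 \left(27690 + 3019861\right) = 19399 \cdot 3047551 = 59119441849$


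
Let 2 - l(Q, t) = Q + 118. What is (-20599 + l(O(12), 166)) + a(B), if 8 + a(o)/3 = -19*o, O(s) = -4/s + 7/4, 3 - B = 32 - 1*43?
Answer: -258461/12 ≈ -21538.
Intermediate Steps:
B = 14 (B = 3 - (32 - 1*43) = 3 - (32 - 43) = 3 - 1*(-11) = 3 + 11 = 14)
O(s) = 7/4 - 4/s (O(s) = -4/s + 7*(1/4) = -4/s + 7/4 = 7/4 - 4/s)
l(Q, t) = -116 - Q (l(Q, t) = 2 - (Q + 118) = 2 - (118 + Q) = 2 + (-118 - Q) = -116 - Q)
a(o) = -24 - 57*o (a(o) = -24 + 3*(-19*o) = -24 - 57*o)
(-20599 + l(O(12), 166)) + a(B) = (-20599 + (-116 - (7/4 - 4/12))) + (-24 - 57*14) = (-20599 + (-116 - (7/4 - 4*1/12))) + (-24 - 798) = (-20599 + (-116 - (7/4 - 1/3))) - 822 = (-20599 + (-116 - 1*17/12)) - 822 = (-20599 + (-116 - 17/12)) - 822 = (-20599 - 1409/12) - 822 = -248597/12 - 822 = -258461/12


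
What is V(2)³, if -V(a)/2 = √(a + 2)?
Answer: -64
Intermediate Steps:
V(a) = -2*√(2 + a) (V(a) = -2*√(a + 2) = -2*√(2 + a))
V(2)³ = (-2*√(2 + 2))³ = (-2*√4)³ = (-2*2)³ = (-4)³ = -64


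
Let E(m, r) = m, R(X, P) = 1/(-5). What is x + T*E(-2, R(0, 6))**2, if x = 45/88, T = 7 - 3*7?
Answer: -4883/88 ≈ -55.489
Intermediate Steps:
R(X, P) = -1/5
T = -14 (T = 7 - 21 = -14)
x = 45/88 (x = 45*(1/88) = 45/88 ≈ 0.51136)
x + T*E(-2, R(0, 6))**2 = 45/88 - 14*(-2)**2 = 45/88 - 14*4 = 45/88 - 56 = -4883/88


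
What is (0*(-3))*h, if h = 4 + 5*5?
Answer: 0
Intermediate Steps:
h = 29 (h = 4 + 25 = 29)
(0*(-3))*h = (0*(-3))*29 = 0*29 = 0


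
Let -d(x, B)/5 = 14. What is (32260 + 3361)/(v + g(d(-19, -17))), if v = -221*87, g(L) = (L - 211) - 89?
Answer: -35621/19597 ≈ -1.8177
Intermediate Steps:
d(x, B) = -70 (d(x, B) = -5*14 = -70)
g(L) = -300 + L (g(L) = (-211 + L) - 89 = -300 + L)
v = -19227
(32260 + 3361)/(v + g(d(-19, -17))) = (32260 + 3361)/(-19227 + (-300 - 70)) = 35621/(-19227 - 370) = 35621/(-19597) = 35621*(-1/19597) = -35621/19597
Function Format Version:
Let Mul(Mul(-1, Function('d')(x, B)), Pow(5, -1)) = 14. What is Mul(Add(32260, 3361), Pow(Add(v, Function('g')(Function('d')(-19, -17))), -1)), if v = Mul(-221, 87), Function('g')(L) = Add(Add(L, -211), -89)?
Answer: Rational(-35621, 19597) ≈ -1.8177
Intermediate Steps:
Function('d')(x, B) = -70 (Function('d')(x, B) = Mul(-5, 14) = -70)
Function('g')(L) = Add(-300, L) (Function('g')(L) = Add(Add(-211, L), -89) = Add(-300, L))
v = -19227
Mul(Add(32260, 3361), Pow(Add(v, Function('g')(Function('d')(-19, -17))), -1)) = Mul(Add(32260, 3361), Pow(Add(-19227, Add(-300, -70)), -1)) = Mul(35621, Pow(Add(-19227, -370), -1)) = Mul(35621, Pow(-19597, -1)) = Mul(35621, Rational(-1, 19597)) = Rational(-35621, 19597)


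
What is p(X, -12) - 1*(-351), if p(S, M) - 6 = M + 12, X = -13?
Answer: 357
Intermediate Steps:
p(S, M) = 18 + M (p(S, M) = 6 + (M + 12) = 6 + (12 + M) = 18 + M)
p(X, -12) - 1*(-351) = (18 - 12) - 1*(-351) = 6 + 351 = 357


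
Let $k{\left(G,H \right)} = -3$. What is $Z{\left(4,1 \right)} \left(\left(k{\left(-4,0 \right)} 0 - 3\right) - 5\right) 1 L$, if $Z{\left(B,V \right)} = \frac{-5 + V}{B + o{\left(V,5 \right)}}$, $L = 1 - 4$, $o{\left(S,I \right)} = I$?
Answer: $- \frac{32}{3} \approx -10.667$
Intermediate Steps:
$L = -3$ ($L = 1 - 4 = -3$)
$Z{\left(B,V \right)} = \frac{-5 + V}{5 + B}$ ($Z{\left(B,V \right)} = \frac{-5 + V}{B + 5} = \frac{-5 + V}{5 + B}$)
$Z{\left(4,1 \right)} \left(\left(k{\left(-4,0 \right)} 0 - 3\right) - 5\right) 1 L = \frac{-5 + 1}{5 + 4} \left(\left(\left(-3\right) 0 - 3\right) - 5\right) 1 \left(-3\right) = \frac{1}{9} \left(-4\right) \left(\left(0 - 3\right) - 5\right) 1 \left(-3\right) = \frac{1}{9} \left(-4\right) \left(-3 - 5\right) 1 \left(-3\right) = - \frac{4 \left(\left(-8\right) 1\right)}{9} \left(-3\right) = \left(- \frac{4}{9}\right) \left(-8\right) \left(-3\right) = \frac{32}{9} \left(-3\right) = - \frac{32}{3}$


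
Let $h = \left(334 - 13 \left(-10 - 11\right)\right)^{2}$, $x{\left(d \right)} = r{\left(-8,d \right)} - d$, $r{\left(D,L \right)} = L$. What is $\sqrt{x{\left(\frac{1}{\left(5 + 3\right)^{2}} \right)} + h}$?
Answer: $607$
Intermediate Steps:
$x{\left(d \right)} = 0$ ($x{\left(d \right)} = d - d = 0$)
$h = 368449$ ($h = \left(334 - -273\right)^{2} = \left(334 + 273\right)^{2} = 607^{2} = 368449$)
$\sqrt{x{\left(\frac{1}{\left(5 + 3\right)^{2}} \right)} + h} = \sqrt{0 + 368449} = \sqrt{368449} = 607$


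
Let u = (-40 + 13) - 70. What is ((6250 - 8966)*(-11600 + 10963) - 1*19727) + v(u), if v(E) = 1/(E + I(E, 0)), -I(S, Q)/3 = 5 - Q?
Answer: 191560879/112 ≈ 1.7104e+6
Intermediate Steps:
I(S, Q) = -15 + 3*Q (I(S, Q) = -3*(5 - Q) = -15 + 3*Q)
u = -97 (u = -27 - 70 = -97)
v(E) = 1/(-15 + E) (v(E) = 1/(E + (-15 + 3*0)) = 1/(E + (-15 + 0)) = 1/(E - 15) = 1/(-15 + E))
((6250 - 8966)*(-11600 + 10963) - 1*19727) + v(u) = ((6250 - 8966)*(-11600 + 10963) - 1*19727) + 1/(-15 - 97) = (-2716*(-637) - 19727) + 1/(-112) = (1730092 - 19727) - 1/112 = 1710365 - 1/112 = 191560879/112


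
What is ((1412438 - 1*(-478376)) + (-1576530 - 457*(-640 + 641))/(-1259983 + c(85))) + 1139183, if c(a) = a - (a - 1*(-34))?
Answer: 3817849306936/1260017 ≈ 3.0300e+6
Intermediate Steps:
c(a) = -34 (c(a) = a - (a + 34) = a - (34 + a) = a + (-34 - a) = -34)
((1412438 - 1*(-478376)) + (-1576530 - 457*(-640 + 641))/(-1259983 + c(85))) + 1139183 = ((1412438 - 1*(-478376)) + (-1576530 - 457*(-640 + 641))/(-1259983 - 34)) + 1139183 = ((1412438 + 478376) + (-1576530 - 457*1)/(-1260017)) + 1139183 = (1890814 + (-1576530 - 457)*(-1/1260017)) + 1139183 = (1890814 - 1576987*(-1/1260017)) + 1139183 = (1890814 + 1576987/1260017) + 1139183 = 2382459360825/1260017 + 1139183 = 3817849306936/1260017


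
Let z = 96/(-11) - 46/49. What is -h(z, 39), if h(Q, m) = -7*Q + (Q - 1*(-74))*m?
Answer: -1388834/539 ≈ -2576.7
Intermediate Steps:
z = -5210/539 (z = 96*(-1/11) - 46*1/49 = -96/11 - 46/49 = -5210/539 ≈ -9.6660)
h(Q, m) = -7*Q + m*(74 + Q) (h(Q, m) = -7*Q + (Q + 74)*m = -7*Q + (74 + Q)*m = -7*Q + m*(74 + Q))
-h(z, 39) = -(-7*(-5210/539) + 74*39 - 5210/539*39) = -(5210/77 + 2886 - 203190/539) = -1*1388834/539 = -1388834/539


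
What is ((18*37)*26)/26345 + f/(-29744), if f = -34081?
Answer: 128446459/71236880 ≈ 1.8031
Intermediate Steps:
((18*37)*26)/26345 + f/(-29744) = ((18*37)*26)/26345 - 34081/(-29744) = (666*26)*(1/26345) - 34081*(-1/29744) = 17316*(1/26345) + 34081/29744 = 17316/26345 + 34081/29744 = 128446459/71236880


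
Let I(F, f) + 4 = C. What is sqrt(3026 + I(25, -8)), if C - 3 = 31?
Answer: 4*sqrt(191) ≈ 55.281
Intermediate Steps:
C = 34 (C = 3 + 31 = 34)
I(F, f) = 30 (I(F, f) = -4 + 34 = 30)
sqrt(3026 + I(25, -8)) = sqrt(3026 + 30) = sqrt(3056) = 4*sqrt(191)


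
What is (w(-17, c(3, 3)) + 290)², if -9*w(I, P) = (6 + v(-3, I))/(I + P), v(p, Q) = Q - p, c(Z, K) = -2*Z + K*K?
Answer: 333646756/3969 ≈ 84063.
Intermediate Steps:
c(Z, K) = K² - 2*Z (c(Z, K) = -2*Z + K² = K² - 2*Z)
w(I, P) = -(9 + I)/(9*(I + P)) (w(I, P) = -(6 + (I - 1*(-3)))/(9*(I + P)) = -(6 + (I + 3))/(9*(I + P)) = -(6 + (3 + I))/(9*(I + P)) = -(9 + I)/(9*(I + P)))
(w(-17, c(3, 3)) + 290)² = ((-1 - ⅑*(-17))/(-17 + (3² - 2*3)) + 290)² = ((-1 + 17/9)/(-17 + (9 - 6)) + 290)² = ((8/9)/(-17 + 3) + 290)² = ((8/9)/(-14) + 290)² = (-1/14*8/9 + 290)² = (-4/63 + 290)² = (18266/63)² = 333646756/3969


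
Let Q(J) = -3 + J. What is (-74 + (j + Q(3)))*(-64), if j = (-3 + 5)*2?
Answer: 4480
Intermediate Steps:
j = 4 (j = 2*2 = 4)
(-74 + (j + Q(3)))*(-64) = (-74 + (4 + (-3 + 3)))*(-64) = (-74 + (4 + 0))*(-64) = (-74 + 4)*(-64) = -70*(-64) = 4480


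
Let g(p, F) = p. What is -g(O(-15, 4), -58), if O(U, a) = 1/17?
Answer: -1/17 ≈ -0.058824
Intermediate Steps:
O(U, a) = 1/17
-g(O(-15, 4), -58) = -1*1/17 = -1/17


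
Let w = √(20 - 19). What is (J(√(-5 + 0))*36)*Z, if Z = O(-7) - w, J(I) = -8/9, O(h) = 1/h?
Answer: 256/7 ≈ 36.571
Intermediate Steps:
w = 1 (w = √1 = 1)
J(I) = -8/9 (J(I) = -8*⅑ = -8/9)
Z = -8/7 (Z = 1/(-7) - 1*1 = -⅐ - 1 = -8/7 ≈ -1.1429)
(J(√(-5 + 0))*36)*Z = -8/9*36*(-8/7) = -32*(-8/7) = 256/7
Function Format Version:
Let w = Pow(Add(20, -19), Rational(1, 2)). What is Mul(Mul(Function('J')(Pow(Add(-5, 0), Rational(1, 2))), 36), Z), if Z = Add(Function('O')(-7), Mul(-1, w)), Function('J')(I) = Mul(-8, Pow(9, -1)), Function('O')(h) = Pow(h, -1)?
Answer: Rational(256, 7) ≈ 36.571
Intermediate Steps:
w = 1 (w = Pow(1, Rational(1, 2)) = 1)
Function('J')(I) = Rational(-8, 9) (Function('J')(I) = Mul(-8, Rational(1, 9)) = Rational(-8, 9))
Z = Rational(-8, 7) (Z = Add(Pow(-7, -1), Mul(-1, 1)) = Add(Rational(-1, 7), -1) = Rational(-8, 7) ≈ -1.1429)
Mul(Mul(Function('J')(Pow(Add(-5, 0), Rational(1, 2))), 36), Z) = Mul(Mul(Rational(-8, 9), 36), Rational(-8, 7)) = Mul(-32, Rational(-8, 7)) = Rational(256, 7)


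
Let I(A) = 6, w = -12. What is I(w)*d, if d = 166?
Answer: 996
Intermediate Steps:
I(w)*d = 6*166 = 996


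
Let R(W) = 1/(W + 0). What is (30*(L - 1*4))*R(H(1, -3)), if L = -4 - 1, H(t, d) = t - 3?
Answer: 135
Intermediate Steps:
H(t, d) = -3 + t
L = -5
R(W) = 1/W
(30*(L - 1*4))*R(H(1, -3)) = (30*(-5 - 1*4))/(-3 + 1) = (30*(-5 - 4))/(-2) = (30*(-9))*(-1/2) = -270*(-1/2) = 135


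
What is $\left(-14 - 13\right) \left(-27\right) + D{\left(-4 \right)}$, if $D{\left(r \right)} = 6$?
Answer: $735$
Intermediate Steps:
$\left(-14 - 13\right) \left(-27\right) + D{\left(-4 \right)} = \left(-14 - 13\right) \left(-27\right) + 6 = \left(-27\right) \left(-27\right) + 6 = 729 + 6 = 735$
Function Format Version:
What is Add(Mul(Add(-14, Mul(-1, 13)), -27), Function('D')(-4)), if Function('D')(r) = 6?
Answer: 735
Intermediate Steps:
Add(Mul(Add(-14, Mul(-1, 13)), -27), Function('D')(-4)) = Add(Mul(Add(-14, Mul(-1, 13)), -27), 6) = Add(Mul(Add(-14, -13), -27), 6) = Add(Mul(-27, -27), 6) = Add(729, 6) = 735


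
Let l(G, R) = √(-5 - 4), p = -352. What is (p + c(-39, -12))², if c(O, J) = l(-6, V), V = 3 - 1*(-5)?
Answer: 123895 - 2112*I ≈ 1.239e+5 - 2112.0*I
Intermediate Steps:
V = 8 (V = 3 + 5 = 8)
l(G, R) = 3*I (l(G, R) = √(-9) = 3*I)
c(O, J) = 3*I
(p + c(-39, -12))² = (-352 + 3*I)²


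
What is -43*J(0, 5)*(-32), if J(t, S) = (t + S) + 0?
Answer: 6880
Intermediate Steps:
J(t, S) = S + t (J(t, S) = (S + t) + 0 = S + t)
-43*J(0, 5)*(-32) = -43*(5 + 0)*(-32) = -43*5*(-32) = -215*(-32) = 6880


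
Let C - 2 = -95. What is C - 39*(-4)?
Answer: 63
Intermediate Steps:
C = -93 (C = 2 - 95 = -93)
C - 39*(-4) = -93 - 39*(-4) = -93 + 156 = 63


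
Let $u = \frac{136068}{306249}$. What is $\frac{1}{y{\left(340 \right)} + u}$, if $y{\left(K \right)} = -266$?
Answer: $- \frac{102083}{27108722} \approx -0.0037657$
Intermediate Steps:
$u = \frac{45356}{102083}$ ($u = 136068 \cdot \frac{1}{306249} = \frac{45356}{102083} \approx 0.4443$)
$\frac{1}{y{\left(340 \right)} + u} = \frac{1}{-266 + \frac{45356}{102083}} = \frac{1}{- \frac{27108722}{102083}} = - \frac{102083}{27108722}$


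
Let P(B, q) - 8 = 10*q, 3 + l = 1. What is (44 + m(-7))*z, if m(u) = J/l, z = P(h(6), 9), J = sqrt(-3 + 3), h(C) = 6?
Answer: 4312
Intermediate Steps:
l = -2 (l = -3 + 1 = -2)
P(B, q) = 8 + 10*q
J = 0 (J = sqrt(0) = 0)
z = 98 (z = 8 + 10*9 = 8 + 90 = 98)
m(u) = 0 (m(u) = 0/(-2) = 0*(-1/2) = 0)
(44 + m(-7))*z = (44 + 0)*98 = 44*98 = 4312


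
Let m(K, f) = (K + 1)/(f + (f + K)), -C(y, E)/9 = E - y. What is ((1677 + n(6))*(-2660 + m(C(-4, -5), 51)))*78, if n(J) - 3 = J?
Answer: -12942579000/37 ≈ -3.4980e+8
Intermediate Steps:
n(J) = 3 + J
C(y, E) = -9*E + 9*y (C(y, E) = -9*(E - y) = -9*E + 9*y)
m(K, f) = (1 + K)/(K + 2*f) (m(K, f) = (1 + K)/(f + (K + f)) = (1 + K)/(K + 2*f))
((1677 + n(6))*(-2660 + m(C(-4, -5), 51)))*78 = ((1677 + (3 + 6))*(-2660 + (1 + (-9*(-5) + 9*(-4)))/((-9*(-5) + 9*(-4)) + 2*51)))*78 = ((1677 + 9)*(-2660 + (1 + (45 - 36))/((45 - 36) + 102)))*78 = (1686*(-2660 + (1 + 9)/(9 + 102)))*78 = (1686*(-2660 + 10/111))*78 = (1686*(-295250/111))*78 = -165930500/37*78 = -12942579000/37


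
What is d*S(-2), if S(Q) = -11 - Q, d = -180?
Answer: 1620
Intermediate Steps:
d*S(-2) = -180*(-11 - 1*(-2)) = -180*(-11 + 2) = -180*(-9) = 1620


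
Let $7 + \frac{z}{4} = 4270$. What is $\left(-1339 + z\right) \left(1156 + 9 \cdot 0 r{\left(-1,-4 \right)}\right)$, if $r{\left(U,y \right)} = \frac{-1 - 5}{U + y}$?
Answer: $18164228$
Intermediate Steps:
$r{\left(U,y \right)} = - \frac{6}{U + y}$
$z = 17052$ ($z = -28 + 4 \cdot 4270 = -28 + 17080 = 17052$)
$\left(-1339 + z\right) \left(1156 + 9 \cdot 0 r{\left(-1,-4 \right)}\right) = \left(-1339 + 17052\right) \left(1156 + 9 \cdot 0 \left(- \frac{6}{-1 - 4}\right)\right) = 15713 \left(1156 + 0 \left(- \frac{6}{-5}\right)\right) = 15713 \left(1156 + 0 \left(\left(-6\right) \left(- \frac{1}{5}\right)\right)\right) = 15713 \left(1156 + 0 \cdot \frac{6}{5}\right) = 15713 \left(1156 + 0\right) = 15713 \cdot 1156 = 18164228$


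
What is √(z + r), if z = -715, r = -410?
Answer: 15*I*√5 ≈ 33.541*I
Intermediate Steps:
√(z + r) = √(-715 - 410) = √(-1125) = 15*I*√5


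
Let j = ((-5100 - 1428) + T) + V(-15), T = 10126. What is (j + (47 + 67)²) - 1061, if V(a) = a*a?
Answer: 15758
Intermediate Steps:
V(a) = a²
j = 3823 (j = ((-5100 - 1428) + 10126) + (-15)² = (-6528 + 10126) + 225 = 3598 + 225 = 3823)
(j + (47 + 67)²) - 1061 = (3823 + (47 + 67)²) - 1061 = (3823 + 114²) - 1061 = (3823 + 12996) - 1061 = 16819 - 1061 = 15758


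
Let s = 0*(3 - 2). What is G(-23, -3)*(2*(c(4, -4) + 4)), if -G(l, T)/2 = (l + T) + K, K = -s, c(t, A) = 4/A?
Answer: 312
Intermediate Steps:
s = 0 (s = 0*1 = 0)
K = 0 (K = -1*0 = 0)
G(l, T) = -2*T - 2*l (G(l, T) = -2*((l + T) + 0) = -2*((T + l) + 0) = -2*(T + l) = -2*T - 2*l)
G(-23, -3)*(2*(c(4, -4) + 4)) = (-2*(-3) - 2*(-23))*(2*(4/(-4) + 4)) = (6 + 46)*(2*(4*(-¼) + 4)) = 52*(2*(-1 + 4)) = 52*(2*3) = 52*6 = 312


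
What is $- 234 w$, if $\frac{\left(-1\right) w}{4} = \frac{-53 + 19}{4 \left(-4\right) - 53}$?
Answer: $\frac{10608}{23} \approx 461.22$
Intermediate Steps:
$w = - \frac{136}{69}$ ($w = - 4 \frac{-53 + 19}{4 \left(-4\right) - 53} = - 4 \left(- \frac{34}{-16 - 53}\right) = - 4 \left(- \frac{34}{-69}\right) = - 4 \left(\left(-34\right) \left(- \frac{1}{69}\right)\right) = \left(-4\right) \frac{34}{69} = - \frac{136}{69} \approx -1.971$)
$- 234 w = \left(-234\right) \left(- \frac{136}{69}\right) = \frac{10608}{23}$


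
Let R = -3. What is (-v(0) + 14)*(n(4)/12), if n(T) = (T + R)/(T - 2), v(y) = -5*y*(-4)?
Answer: 7/12 ≈ 0.58333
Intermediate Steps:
v(y) = 20*y
n(T) = (-3 + T)/(-2 + T) (n(T) = (T - 3)/(T - 2) = (-3 + T)/(-2 + T))
(-v(0) + 14)*(n(4)/12) = (-20*0 + 14)*(((-3 + 4)/(-2 + 4))/12) = (-1*0 + 14)*((1/2)*(1/12)) = (0 + 14)*(((½)*1)*(1/12)) = 14*((½)*(1/12)) = 14*(1/24) = 7/12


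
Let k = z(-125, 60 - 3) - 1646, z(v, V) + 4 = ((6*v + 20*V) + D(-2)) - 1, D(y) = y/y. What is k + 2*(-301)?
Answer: -1862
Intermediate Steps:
D(y) = 1
z(v, V) = -4 + 6*v + 20*V (z(v, V) = -4 + (((6*v + 20*V) + 1) - 1) = -4 + ((1 + 6*v + 20*V) - 1) = -4 + (6*v + 20*V) = -4 + 6*v + 20*V)
k = -1260 (k = (-4 + 6*(-125) + 20*(60 - 3)) - 1646 = (-4 - 750 + 20*57) - 1646 = (-4 - 750 + 1140) - 1646 = 386 - 1646 = -1260)
k + 2*(-301) = -1260 + 2*(-301) = -1260 - 602 = -1862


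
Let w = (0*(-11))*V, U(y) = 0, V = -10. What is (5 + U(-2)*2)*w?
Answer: 0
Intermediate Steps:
w = 0 (w = (0*(-11))*(-10) = 0*(-10) = 0)
(5 + U(-2)*2)*w = (5 + 0*2)*0 = (5 + 0)*0 = 5*0 = 0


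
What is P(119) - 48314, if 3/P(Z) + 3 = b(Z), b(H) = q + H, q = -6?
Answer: -5314537/110 ≈ -48314.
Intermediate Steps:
b(H) = -6 + H
P(Z) = 3/(-9 + Z) (P(Z) = 3/(-3 + (-6 + Z)) = 3/(-9 + Z))
P(119) - 48314 = 3/(-9 + 119) - 48314 = 3/110 - 48314 = -5314537/110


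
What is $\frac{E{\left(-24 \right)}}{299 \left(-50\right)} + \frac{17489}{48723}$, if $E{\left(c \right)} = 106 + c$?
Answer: $\frac{128732632}{364204425} \approx 0.35346$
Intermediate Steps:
$\frac{E{\left(-24 \right)}}{299 \left(-50\right)} + \frac{17489}{48723} = \frac{106 - 24}{299 \left(-50\right)} + \frac{17489}{48723} = \frac{82}{-14950} + 17489 \cdot \frac{1}{48723} = 82 \left(- \frac{1}{14950}\right) + \frac{17489}{48723} = - \frac{41}{7475} + \frac{17489}{48723} = \frac{128732632}{364204425}$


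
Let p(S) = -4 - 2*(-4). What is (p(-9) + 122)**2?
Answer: 15876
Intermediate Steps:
p(S) = 4 (p(S) = -4 + 8 = 4)
(p(-9) + 122)**2 = (4 + 122)**2 = 126**2 = 15876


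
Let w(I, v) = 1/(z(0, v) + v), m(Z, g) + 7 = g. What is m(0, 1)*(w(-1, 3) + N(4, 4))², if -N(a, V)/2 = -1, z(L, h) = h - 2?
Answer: -243/8 ≈ -30.375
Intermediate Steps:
z(L, h) = -2 + h
m(Z, g) = -7 + g
w(I, v) = 1/(-2 + 2*v) (w(I, v) = 1/((-2 + v) + v) = 1/(-2 + 2*v))
N(a, V) = 2 (N(a, V) = -2*(-1) = 2)
m(0, 1)*(w(-1, 3) + N(4, 4))² = (-7 + 1)*(1/(2*(-1 + 3)) + 2)² = -6*((½)/2 + 2)² = -6*((½)*(½) + 2)² = -6*(¼ + 2)² = -6*(9/4)² = -6*81/16 = -243/8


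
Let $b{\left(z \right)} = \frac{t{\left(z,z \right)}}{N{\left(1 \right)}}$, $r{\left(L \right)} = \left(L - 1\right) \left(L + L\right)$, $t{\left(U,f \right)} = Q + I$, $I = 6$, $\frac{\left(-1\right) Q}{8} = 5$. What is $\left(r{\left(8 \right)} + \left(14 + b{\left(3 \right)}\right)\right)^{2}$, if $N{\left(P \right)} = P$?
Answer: $8464$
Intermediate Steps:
$Q = -40$ ($Q = \left(-8\right) 5 = -40$)
$t{\left(U,f \right)} = -34$ ($t{\left(U,f \right)} = -40 + 6 = -34$)
$r{\left(L \right)} = 2 L \left(-1 + L\right)$ ($r{\left(L \right)} = \left(-1 + L\right) 2 L = 2 L \left(-1 + L\right)$)
$b{\left(z \right)} = -34$ ($b{\left(z \right)} = - \frac{34}{1} = \left(-34\right) 1 = -34$)
$\left(r{\left(8 \right)} + \left(14 + b{\left(3 \right)}\right)\right)^{2} = \left(2 \cdot 8 \left(-1 + 8\right) + \left(14 - 34\right)\right)^{2} = \left(2 \cdot 8 \cdot 7 - 20\right)^{2} = \left(112 - 20\right)^{2} = 92^{2} = 8464$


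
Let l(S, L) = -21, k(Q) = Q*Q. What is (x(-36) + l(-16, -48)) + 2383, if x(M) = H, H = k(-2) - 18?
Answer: 2348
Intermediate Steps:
k(Q) = Q**2
H = -14 (H = (-2)**2 - 18 = 4 - 18 = -14)
x(M) = -14
(x(-36) + l(-16, -48)) + 2383 = (-14 - 21) + 2383 = -35 + 2383 = 2348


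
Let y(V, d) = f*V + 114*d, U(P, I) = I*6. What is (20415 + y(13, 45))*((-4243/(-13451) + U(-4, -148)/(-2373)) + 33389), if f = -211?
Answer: 8100584934342316/10639741 ≈ 7.6135e+8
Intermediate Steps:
U(P, I) = 6*I
y(V, d) = -211*V + 114*d
(20415 + y(13, 45))*((-4243/(-13451) + U(-4, -148)/(-2373)) + 33389) = (20415 + (-211*13 + 114*45))*((-4243/(-13451) + (6*(-148))/(-2373)) + 33389) = (20415 + (-2743 + 5130))*((-4243*(-1/13451) - 888*(-1/2373)) + 33389) = (20415 + 2387)*((4243/13451 + 296/791) + 33389) = 22802*(7337709/10639741 + 33389) = 22802*(355257649958/10639741) = 8100584934342316/10639741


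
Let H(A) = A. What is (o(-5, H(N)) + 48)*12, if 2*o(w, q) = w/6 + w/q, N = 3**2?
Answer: 1703/3 ≈ 567.67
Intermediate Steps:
N = 9
o(w, q) = w/12 + w/(2*q) (o(w, q) = (w/6 + w/q)/2 = w/12 + w/(2*q))
(o(-5, H(N)) + 48)*12 = ((1/12)*(-5)*(6 + 9)/9 + 48)*12 = ((1/12)*(-5)*(1/9)*15 + 48)*12 = (-25/36 + 48)*12 = (1703/36)*12 = 1703/3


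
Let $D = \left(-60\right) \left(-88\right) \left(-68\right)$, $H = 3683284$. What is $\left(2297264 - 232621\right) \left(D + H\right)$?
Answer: $6863377104892$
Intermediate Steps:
$D = -359040$ ($D = 5280 \left(-68\right) = -359040$)
$\left(2297264 - 232621\right) \left(D + H\right) = \left(2297264 - 232621\right) \left(-359040 + 3683284\right) = 2064643 \cdot 3324244 = 6863377104892$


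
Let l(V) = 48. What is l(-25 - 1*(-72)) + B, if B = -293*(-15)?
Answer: 4443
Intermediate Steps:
B = 4395
l(-25 - 1*(-72)) + B = 48 + 4395 = 4443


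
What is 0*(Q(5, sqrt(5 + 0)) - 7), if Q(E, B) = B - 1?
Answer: 0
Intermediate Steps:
Q(E, B) = -1 + B
0*(Q(5, sqrt(5 + 0)) - 7) = 0*((-1 + sqrt(5 + 0)) - 7) = 0*((-1 + sqrt(5)) - 7) = 0*(-8 + sqrt(5)) = 0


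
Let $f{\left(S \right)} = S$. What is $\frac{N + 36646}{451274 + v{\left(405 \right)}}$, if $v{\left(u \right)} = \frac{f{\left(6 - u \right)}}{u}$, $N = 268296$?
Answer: $\frac{41167170}{60921857} \approx 0.67574$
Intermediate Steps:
$v{\left(u \right)} = \frac{6 - u}{u}$
$\frac{N + 36646}{451274 + v{\left(405 \right)}} = \frac{268296 + 36646}{451274 + \frac{6 - 405}{405}} = \frac{304942}{451274 + \frac{6 - 405}{405}} = \frac{304942}{451274 + \frac{1}{405} \left(-399\right)} = \frac{304942}{451274 - \frac{133}{135}} = \frac{304942}{\frac{60921857}{135}} = 304942 \cdot \frac{135}{60921857} = \frac{41167170}{60921857}$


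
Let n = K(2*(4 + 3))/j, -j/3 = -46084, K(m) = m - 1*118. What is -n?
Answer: 26/34563 ≈ 0.00075225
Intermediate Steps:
K(m) = -118 + m (K(m) = m - 118 = -118 + m)
j = 138252 (j = -3*(-46084) = 138252)
n = -26/34563 (n = (-118 + 2*(4 + 3))/138252 = (-118 + 2*7)*(1/138252) = (-118 + 14)*(1/138252) = -104*1/138252 = -26/34563 ≈ -0.00075225)
-n = -1*(-26/34563) = 26/34563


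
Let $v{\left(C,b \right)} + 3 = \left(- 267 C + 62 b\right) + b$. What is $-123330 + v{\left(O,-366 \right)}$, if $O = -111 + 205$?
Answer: $-171489$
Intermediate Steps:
$O = 94$
$v{\left(C,b \right)} = -3 - 267 C + 63 b$ ($v{\left(C,b \right)} = -3 + \left(\left(- 267 C + 62 b\right) + b\right) = -3 - \left(- 63 b + 267 C\right) = -3 - 267 C + 63 b$)
$-123330 + v{\left(O,-366 \right)} = -123330 - 48159 = -171489$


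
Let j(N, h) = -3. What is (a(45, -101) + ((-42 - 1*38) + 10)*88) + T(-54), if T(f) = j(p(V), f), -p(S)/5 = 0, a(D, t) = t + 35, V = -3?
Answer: -6229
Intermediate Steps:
a(D, t) = 35 + t
p(S) = 0 (p(S) = -5*0 = 0)
T(f) = -3
(a(45, -101) + ((-42 - 1*38) + 10)*88) + T(-54) = ((35 - 101) + ((-42 - 1*38) + 10)*88) - 3 = (-66 + ((-42 - 38) + 10)*88) - 3 = (-66 + (-80 + 10)*88) - 3 = (-66 - 70*88) - 3 = (-66 - 6160) - 3 = -6226 - 3 = -6229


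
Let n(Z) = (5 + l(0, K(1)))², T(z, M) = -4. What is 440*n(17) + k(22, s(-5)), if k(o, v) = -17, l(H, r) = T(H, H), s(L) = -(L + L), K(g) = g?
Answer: 423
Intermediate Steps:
s(L) = -2*L
l(H, r) = -4
n(Z) = 1 (n(Z) = (5 - 4)² = 1² = 1)
440*n(17) + k(22, s(-5)) = 440*1 - 17 = 440 - 17 = 423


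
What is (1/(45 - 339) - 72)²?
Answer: 448126561/86436 ≈ 5184.5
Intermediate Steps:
(1/(45 - 339) - 72)² = (1/(-294) - 72)² = (-1/294 - 72)² = (-21169/294)² = 448126561/86436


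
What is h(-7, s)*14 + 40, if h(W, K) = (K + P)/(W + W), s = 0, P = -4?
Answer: 44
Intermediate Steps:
h(W, K) = (-4 + K)/(2*W) (h(W, K) = (K - 4)/(W + W) = (-4 + K)/((2*W)) = (-4 + K)*(1/(2*W)) = (-4 + K)/(2*W))
h(-7, s)*14 + 40 = ((1/2)*(-4 + 0)/(-7))*14 + 40 = ((1/2)*(-1/7)*(-4))*14 + 40 = (2/7)*14 + 40 = 4 + 40 = 44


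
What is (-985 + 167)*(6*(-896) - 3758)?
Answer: 7471612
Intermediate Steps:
(-985 + 167)*(6*(-896) - 3758) = -818*(-5376 - 3758) = -818*(-9134) = 7471612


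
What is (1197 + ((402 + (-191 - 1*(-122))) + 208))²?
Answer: 3020644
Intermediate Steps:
(1197 + ((402 + (-191 - 1*(-122))) + 208))² = (1197 + ((402 + (-191 + 122)) + 208))² = (1197 + ((402 - 69) + 208))² = (1197 + (333 + 208))² = (1197 + 541)² = 1738² = 3020644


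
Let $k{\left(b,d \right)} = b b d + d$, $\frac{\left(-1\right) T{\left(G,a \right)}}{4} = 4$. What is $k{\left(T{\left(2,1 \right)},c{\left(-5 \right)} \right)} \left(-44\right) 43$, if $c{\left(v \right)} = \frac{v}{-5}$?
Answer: $-486244$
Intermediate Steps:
$T{\left(G,a \right)} = -16$ ($T{\left(G,a \right)} = \left(-4\right) 4 = -16$)
$c{\left(v \right)} = - \frac{v}{5}$
$k{\left(b,d \right)} = d + d b^{2}$ ($k{\left(b,d \right)} = b^{2} d + d = d b^{2} + d = d + d b^{2}$)
$k{\left(T{\left(2,1 \right)},c{\left(-5 \right)} \right)} \left(-44\right) 43 = \left(- \frac{1}{5}\right) \left(-5\right) \left(1 + \left(-16\right)^{2}\right) \left(-44\right) 43 = 1 \left(1 + 256\right) \left(-44\right) 43 = 1 \cdot 257 \left(-44\right) 43 = 257 \left(-44\right) 43 = \left(-11308\right) 43 = -486244$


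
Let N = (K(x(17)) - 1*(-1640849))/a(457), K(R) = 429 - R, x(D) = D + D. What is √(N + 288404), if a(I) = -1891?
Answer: 4*√64262174470/1891 ≈ 536.22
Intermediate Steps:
x(D) = 2*D
N = -1641244/1891 (N = ((429 - 2*17) - 1*(-1640849))/(-1891) = ((429 - 1*34) + 1640849)*(-1/1891) = ((429 - 34) + 1640849)*(-1/1891) = (395 + 1640849)*(-1/1891) = 1641244*(-1/1891) = -1641244/1891 ≈ -867.92)
√(N + 288404) = √(-1641244/1891 + 288404) = √(543730720/1891) = 4*√64262174470/1891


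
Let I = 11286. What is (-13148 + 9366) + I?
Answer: 7504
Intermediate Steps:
(-13148 + 9366) + I = (-13148 + 9366) + 11286 = -3782 + 11286 = 7504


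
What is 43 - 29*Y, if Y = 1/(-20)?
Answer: 889/20 ≈ 44.450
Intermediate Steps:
Y = -1/20 ≈ -0.050000
43 - 29*Y = 43 - 29*(-1/20) = 43 + 29/20 = 889/20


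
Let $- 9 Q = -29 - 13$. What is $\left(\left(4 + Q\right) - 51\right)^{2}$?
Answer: $\frac{16129}{9} \approx 1792.1$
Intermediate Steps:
$Q = \frac{14}{3}$ ($Q = - \frac{-29 - 13}{9} = \left(- \frac{1}{9}\right) \left(-42\right) = \frac{14}{3} \approx 4.6667$)
$\left(\left(4 + Q\right) - 51\right)^{2} = \left(\left(4 + \frac{14}{3}\right) - 51\right)^{2} = \left(\frac{26}{3} - 51\right)^{2} = \left(- \frac{127}{3}\right)^{2} = \frac{16129}{9}$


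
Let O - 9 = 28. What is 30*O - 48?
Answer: 1062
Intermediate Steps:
O = 37 (O = 9 + 28 = 37)
30*O - 48 = 30*37 - 48 = 1110 - 48 = 1062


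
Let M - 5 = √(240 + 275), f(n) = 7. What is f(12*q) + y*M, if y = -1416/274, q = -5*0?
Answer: -2581/137 - 708*√515/137 ≈ -136.12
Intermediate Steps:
q = 0
M = 5 + √515 (M = 5 + √(240 + 275) = 5 + √515 ≈ 27.694)
y = -708/137 (y = -1416*1/274 = -708/137 ≈ -5.1679)
f(12*q) + y*M = 7 - 708*(5 + √515)/137 = 7 + (-3540/137 - 708*√515/137) = -2581/137 - 708*√515/137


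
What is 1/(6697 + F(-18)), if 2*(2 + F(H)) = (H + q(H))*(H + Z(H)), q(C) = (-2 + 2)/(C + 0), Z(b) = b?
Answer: 1/7019 ≈ 0.00014247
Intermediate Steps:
q(C) = 0 (q(C) = 0/C = 0)
F(H) = -2 + H**2 (F(H) = -2 + ((H + 0)*(H + H))/2 = -2 + (H*(2*H))/2 = -2 + (2*H**2)/2 = -2 + H**2)
1/(6697 + F(-18)) = 1/(6697 + (-2 + (-18)**2)) = 1/(6697 + (-2 + 324)) = 1/(6697 + 322) = 1/7019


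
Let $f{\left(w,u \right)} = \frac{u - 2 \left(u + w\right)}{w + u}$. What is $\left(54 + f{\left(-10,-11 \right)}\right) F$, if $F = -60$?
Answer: $- \frac{22060}{7} \approx -3151.4$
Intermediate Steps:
$f{\left(w,u \right)} = \frac{- u - 2 w}{u + w}$ ($f{\left(w,u \right)} = \frac{u - \left(2 u + 2 w\right)}{u + w} = \frac{- u - 2 w}{u + w}$)
$\left(54 + f{\left(-10,-11 \right)}\right) F = \left(54 + \frac{\left(-1\right) \left(-11\right) - -20}{-11 - 10}\right) \left(-60\right) = \left(54 + \frac{11 + 20}{-21}\right) \left(-60\right) = \left(54 - \frac{31}{21}\right) \left(-60\right) = \frac{1103}{21} \left(-60\right) = - \frac{22060}{7}$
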